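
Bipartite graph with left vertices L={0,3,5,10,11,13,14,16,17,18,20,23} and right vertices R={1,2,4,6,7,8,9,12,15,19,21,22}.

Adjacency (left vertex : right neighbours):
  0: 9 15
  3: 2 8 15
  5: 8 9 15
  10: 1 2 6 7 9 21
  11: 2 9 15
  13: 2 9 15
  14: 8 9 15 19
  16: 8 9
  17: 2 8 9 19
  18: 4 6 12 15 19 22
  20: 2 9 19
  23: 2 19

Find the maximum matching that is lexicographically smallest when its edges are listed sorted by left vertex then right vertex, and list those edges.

Lex-smallest maximum matching: {(0,9), (3,2), (5,8), (10,1), (11,15), (14,19), (18,4)}

|M| = 7 (so the lex-smallest maximum matching has 7 edges)
process left vertices in ascending order; for each, take the smallest-labelled available neighbour that still permits 7 edges overall, or leave it unmatched if none does
lex-smallest matching: {0-9, 3-2, 5-8, 10-1, 11-15, 14-19, 18-4}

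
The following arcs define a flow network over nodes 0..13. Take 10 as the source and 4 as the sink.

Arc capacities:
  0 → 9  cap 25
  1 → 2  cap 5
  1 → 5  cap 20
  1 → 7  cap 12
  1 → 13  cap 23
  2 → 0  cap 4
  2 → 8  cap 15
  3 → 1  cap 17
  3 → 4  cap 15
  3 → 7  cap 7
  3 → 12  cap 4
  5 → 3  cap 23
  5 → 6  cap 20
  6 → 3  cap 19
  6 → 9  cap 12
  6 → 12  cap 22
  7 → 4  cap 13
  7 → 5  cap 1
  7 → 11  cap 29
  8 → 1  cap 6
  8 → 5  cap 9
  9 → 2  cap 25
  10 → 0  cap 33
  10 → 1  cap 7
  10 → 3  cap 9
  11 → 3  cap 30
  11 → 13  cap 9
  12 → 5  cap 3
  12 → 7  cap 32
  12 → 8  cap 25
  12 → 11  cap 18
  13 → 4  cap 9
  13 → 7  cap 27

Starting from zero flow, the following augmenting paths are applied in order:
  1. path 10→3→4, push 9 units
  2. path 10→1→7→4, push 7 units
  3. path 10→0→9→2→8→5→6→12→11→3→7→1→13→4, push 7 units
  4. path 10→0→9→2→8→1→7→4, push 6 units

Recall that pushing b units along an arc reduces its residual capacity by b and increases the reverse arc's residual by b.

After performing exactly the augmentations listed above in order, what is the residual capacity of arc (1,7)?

after path 1 (10→3→4, push 9): res(1,7)=12
after path 2 (10→1→7→4, push 7): res(1,7)=5
after path 3 (10→0→9→2→8→5→6→12→11→3→7→1→13→4, push 7): res(1,7)=12
after path 4 (10→0→9→2→8→1→7→4, push 6): res(1,7)=6

Residual capacity of (1,7): 6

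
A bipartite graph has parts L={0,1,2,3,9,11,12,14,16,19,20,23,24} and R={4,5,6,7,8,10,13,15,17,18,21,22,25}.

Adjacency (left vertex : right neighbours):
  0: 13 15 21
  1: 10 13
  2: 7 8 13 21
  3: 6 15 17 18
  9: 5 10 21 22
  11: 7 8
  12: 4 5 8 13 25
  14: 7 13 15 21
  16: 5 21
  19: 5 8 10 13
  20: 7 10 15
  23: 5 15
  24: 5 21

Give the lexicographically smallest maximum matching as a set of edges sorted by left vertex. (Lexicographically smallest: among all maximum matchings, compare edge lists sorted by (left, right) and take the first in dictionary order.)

|M| = 10 (so the lex-smallest maximum matching has 10 edges)
process left vertices in ascending order; for each, take the smallest-labelled available neighbour that still permits 10 edges overall, or leave it unmatched if none does
lex-smallest matching: {0-13, 1-10, 2-7, 3-6, 9-22, 11-8, 12-4, 14-15, 16-5, 24-21}

Lex-smallest maximum matching: {(0,13), (1,10), (2,7), (3,6), (9,22), (11,8), (12,4), (14,15), (16,5), (24,21)}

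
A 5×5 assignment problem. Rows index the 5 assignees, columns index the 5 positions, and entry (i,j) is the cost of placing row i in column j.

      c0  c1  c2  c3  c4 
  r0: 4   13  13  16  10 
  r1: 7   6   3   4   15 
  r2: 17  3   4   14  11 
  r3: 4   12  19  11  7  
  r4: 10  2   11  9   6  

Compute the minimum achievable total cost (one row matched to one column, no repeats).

optimal assignment: row0→col0 (cost 4), row1→col3 (cost 4), row2→col2 (cost 4), row3→col4 (cost 7), row4→col1 (cost 2)
total = 4 + 4 + 4 + 7 + 2 = 21

Minimum assignment cost: 21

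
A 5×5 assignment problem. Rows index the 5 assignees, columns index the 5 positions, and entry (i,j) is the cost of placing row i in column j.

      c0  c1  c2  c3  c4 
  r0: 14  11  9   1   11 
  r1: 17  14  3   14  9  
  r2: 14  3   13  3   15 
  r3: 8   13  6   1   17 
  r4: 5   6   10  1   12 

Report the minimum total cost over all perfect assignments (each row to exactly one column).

Minimum assignment cost: 23

optimal assignment: row0→col4 (cost 11), row1→col2 (cost 3), row2→col1 (cost 3), row3→col3 (cost 1), row4→col0 (cost 5)
total = 11 + 3 + 3 + 1 + 5 = 23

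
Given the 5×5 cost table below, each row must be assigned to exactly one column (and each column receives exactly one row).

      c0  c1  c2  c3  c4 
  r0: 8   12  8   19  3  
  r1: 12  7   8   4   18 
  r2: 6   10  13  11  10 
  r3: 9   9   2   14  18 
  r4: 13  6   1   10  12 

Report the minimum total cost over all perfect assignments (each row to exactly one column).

Minimum assignment cost: 21

optimal assignment: row0→col4 (cost 3), row1→col3 (cost 4), row2→col0 (cost 6), row3→col2 (cost 2), row4→col1 (cost 6)
total = 3 + 4 + 6 + 2 + 6 = 21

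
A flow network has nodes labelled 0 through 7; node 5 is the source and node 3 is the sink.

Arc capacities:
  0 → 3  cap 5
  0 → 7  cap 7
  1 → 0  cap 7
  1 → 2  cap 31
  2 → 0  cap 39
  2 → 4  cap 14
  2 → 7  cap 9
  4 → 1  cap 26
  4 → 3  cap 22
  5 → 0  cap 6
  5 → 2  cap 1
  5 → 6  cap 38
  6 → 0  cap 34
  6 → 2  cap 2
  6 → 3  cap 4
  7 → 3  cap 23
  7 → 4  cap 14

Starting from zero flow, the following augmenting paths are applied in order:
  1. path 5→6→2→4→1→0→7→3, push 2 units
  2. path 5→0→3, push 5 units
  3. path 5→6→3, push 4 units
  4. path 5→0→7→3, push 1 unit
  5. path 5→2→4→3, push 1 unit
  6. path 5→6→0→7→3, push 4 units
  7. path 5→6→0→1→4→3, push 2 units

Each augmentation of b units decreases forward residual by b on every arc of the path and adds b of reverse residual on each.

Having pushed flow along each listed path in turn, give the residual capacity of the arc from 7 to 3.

Residual capacity of (7,3): 16

after path 1 (5→6→2→4→1→0→7→3, push 2): res(7,3)=21
after path 2 (5→0→3, push 5): res(7,3)=21
after path 3 (5→6→3, push 4): res(7,3)=21
after path 4 (5→0→7→3, push 1): res(7,3)=20
after path 5 (5→2→4→3, push 1): res(7,3)=20
after path 6 (5→6→0→7→3, push 4): res(7,3)=16
after path 7 (5→6→0→1→4→3, push 2): res(7,3)=16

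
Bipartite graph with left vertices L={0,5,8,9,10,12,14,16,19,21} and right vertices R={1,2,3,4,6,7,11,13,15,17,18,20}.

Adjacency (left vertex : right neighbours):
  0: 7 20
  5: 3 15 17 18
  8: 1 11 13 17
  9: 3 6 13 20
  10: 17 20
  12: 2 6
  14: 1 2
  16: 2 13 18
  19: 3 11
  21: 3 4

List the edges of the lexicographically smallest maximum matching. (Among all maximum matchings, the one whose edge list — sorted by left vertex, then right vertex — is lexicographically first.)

|M| = 10 (so the lex-smallest maximum matching has 10 edges)
process left vertices in ascending order; for each, take the smallest-labelled available neighbour that still permits 10 edges overall, or leave it unmatched if none does
lex-smallest matching: {0-7, 5-3, 8-1, 9-13, 10-17, 12-6, 14-2, 16-18, 19-11, 21-4}

Lex-smallest maximum matching: {(0,7), (5,3), (8,1), (9,13), (10,17), (12,6), (14,2), (16,18), (19,11), (21,4)}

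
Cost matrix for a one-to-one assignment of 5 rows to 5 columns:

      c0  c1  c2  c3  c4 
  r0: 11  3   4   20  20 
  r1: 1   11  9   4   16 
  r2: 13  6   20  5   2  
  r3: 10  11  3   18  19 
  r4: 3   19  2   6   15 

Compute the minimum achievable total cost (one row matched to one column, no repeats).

one of 2 optimal assignments: row0→col1 (cost 3), row1→col0 (cost 1), row2→col4 (cost 2), row3→col2 (cost 3), row4→col3 (cost 6)
total = 3 + 1 + 2 + 3 + 6 = 15

Minimum assignment cost: 15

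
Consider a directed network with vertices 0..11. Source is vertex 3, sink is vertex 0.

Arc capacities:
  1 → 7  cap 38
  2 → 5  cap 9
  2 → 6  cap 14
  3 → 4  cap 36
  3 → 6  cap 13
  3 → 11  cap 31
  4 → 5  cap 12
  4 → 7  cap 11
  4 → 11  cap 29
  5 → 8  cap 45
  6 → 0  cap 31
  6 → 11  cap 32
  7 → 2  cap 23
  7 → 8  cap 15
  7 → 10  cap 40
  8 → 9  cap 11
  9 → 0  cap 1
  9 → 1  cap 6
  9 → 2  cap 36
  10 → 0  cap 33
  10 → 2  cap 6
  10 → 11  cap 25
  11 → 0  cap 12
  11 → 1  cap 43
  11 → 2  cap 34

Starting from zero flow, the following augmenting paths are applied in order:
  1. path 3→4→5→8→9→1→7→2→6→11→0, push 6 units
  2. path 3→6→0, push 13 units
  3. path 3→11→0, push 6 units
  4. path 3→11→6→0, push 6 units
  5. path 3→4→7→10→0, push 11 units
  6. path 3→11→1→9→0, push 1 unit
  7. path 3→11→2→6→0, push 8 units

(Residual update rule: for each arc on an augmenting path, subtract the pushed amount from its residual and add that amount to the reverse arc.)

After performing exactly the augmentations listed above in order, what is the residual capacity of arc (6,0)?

after path 1 (3→4→5→8→9→1→7→2→6→11→0, push 6): res(6,0)=31
after path 2 (3→6→0, push 13): res(6,0)=18
after path 3 (3→11→0, push 6): res(6,0)=18
after path 4 (3→11→6→0, push 6): res(6,0)=12
after path 5 (3→4→7→10→0, push 11): res(6,0)=12
after path 6 (3→11→1→9→0, push 1): res(6,0)=12
after path 7 (3→11→2→6→0, push 8): res(6,0)=4

Residual capacity of (6,0): 4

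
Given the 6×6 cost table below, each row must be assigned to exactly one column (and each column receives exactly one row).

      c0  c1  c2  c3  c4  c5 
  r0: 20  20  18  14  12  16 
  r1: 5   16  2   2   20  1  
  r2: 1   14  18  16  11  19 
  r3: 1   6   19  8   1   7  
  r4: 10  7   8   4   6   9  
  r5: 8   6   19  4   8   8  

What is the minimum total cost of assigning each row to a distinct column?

Minimum assignment cost: 30

optimal assignment: row0→col5 (cost 16), row1→col2 (cost 2), row2→col0 (cost 1), row3→col4 (cost 1), row4→col3 (cost 4), row5→col1 (cost 6)
total = 16 + 2 + 1 + 1 + 4 + 6 = 30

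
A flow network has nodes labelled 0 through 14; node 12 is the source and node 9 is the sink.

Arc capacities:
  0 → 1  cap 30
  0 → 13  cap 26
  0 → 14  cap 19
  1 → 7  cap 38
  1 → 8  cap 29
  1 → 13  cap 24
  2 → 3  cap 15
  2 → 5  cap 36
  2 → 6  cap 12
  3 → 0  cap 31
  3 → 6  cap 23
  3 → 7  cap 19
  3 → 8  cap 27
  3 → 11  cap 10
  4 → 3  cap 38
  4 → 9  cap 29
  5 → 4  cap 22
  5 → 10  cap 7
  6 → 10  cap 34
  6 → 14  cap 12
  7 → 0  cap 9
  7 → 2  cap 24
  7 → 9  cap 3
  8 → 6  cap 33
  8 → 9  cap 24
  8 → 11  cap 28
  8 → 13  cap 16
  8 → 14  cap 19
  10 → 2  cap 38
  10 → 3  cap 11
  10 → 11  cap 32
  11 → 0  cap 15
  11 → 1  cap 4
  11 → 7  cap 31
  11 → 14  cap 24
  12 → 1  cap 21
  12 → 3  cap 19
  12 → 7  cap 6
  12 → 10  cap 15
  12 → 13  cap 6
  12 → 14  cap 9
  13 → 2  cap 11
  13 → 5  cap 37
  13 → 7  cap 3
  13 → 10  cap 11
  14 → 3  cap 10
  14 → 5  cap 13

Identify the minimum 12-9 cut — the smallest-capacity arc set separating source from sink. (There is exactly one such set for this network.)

augment #1: 12→7→9 push 3
augment #2: 12→1→8→9 push 21
augment #3: 12→3→8→9 push 3
augment #4: 12→13→5→4→9 push 6
augment #5: 12→14→5→4→9 push 9
augment #6: 12→7→2→5→4→9 push 3
augment #7: 12→10→2→5→4→9 push 4
max flow = 49; residual-reachable set from 12 gives S-side
cut edges (S→T): {(5,4), (7,9), (8,9)} total cap 49

Min-cut arcs: {(5,4), (7,9), (8,9)} (total capacity 49)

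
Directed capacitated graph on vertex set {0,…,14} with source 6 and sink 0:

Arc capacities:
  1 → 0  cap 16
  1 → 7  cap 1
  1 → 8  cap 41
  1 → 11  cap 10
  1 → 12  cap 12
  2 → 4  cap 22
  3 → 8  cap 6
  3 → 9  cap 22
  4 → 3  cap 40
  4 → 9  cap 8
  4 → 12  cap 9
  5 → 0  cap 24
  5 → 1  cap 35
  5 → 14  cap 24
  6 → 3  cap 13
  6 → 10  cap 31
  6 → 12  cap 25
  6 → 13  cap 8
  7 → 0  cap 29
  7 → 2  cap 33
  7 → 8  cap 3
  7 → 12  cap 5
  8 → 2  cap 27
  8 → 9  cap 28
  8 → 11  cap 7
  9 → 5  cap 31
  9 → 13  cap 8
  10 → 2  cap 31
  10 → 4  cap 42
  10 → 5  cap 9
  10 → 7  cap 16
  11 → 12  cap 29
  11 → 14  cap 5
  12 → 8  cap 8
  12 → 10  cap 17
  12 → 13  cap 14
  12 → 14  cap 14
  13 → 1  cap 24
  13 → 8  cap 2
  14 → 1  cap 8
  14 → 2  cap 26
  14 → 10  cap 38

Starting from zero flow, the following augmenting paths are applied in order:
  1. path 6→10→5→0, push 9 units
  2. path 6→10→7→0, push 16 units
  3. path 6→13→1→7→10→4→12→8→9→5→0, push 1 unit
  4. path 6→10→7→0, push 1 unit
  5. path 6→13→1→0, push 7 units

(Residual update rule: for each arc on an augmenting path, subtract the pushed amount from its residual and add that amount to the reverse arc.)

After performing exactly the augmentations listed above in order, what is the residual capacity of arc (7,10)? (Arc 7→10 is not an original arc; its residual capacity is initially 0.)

after path 1 (6→10→5→0, push 9): res(7,10)=0
after path 2 (6→10→7→0, push 16): res(7,10)=16
after path 3 (6→13→1→7→10→4→12→8→9→5→0, push 1): res(7,10)=15
after path 4 (6→10→7→0, push 1): res(7,10)=16
after path 5 (6→13→1→0, push 7): res(7,10)=16

Residual capacity of (7,10): 16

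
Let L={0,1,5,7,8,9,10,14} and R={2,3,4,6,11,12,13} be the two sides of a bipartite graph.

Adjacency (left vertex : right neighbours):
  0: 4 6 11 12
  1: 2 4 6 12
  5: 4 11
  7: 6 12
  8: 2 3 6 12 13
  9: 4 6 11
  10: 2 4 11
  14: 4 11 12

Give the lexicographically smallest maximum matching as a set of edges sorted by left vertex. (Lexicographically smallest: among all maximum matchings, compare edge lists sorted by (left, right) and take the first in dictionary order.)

Lex-smallest maximum matching: {(0,4), (1,2), (5,11), (7,6), (8,3), (14,12)}

|M| = 6 (so the lex-smallest maximum matching has 6 edges)
process left vertices in ascending order; for each, take the smallest-labelled available neighbour that still permits 6 edges overall, or leave it unmatched if none does
lex-smallest matching: {0-4, 1-2, 5-11, 7-6, 8-3, 14-12}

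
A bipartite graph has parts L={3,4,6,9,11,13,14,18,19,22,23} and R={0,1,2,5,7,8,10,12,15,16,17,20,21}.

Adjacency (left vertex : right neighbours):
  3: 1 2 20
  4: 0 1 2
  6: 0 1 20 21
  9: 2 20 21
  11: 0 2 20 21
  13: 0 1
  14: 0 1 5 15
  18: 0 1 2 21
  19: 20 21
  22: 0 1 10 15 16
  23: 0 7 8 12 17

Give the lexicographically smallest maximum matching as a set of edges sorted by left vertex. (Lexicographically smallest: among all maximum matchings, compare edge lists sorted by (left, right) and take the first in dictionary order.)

|M| = 8 (so the lex-smallest maximum matching has 8 edges)
process left vertices in ascending order; for each, take the smallest-labelled available neighbour that still permits 8 edges overall, or leave it unmatched if none does
lex-smallest matching: {3-1, 4-0, 6-20, 9-2, 11-21, 14-5, 22-10, 23-7}

Lex-smallest maximum matching: {(3,1), (4,0), (6,20), (9,2), (11,21), (14,5), (22,10), (23,7)}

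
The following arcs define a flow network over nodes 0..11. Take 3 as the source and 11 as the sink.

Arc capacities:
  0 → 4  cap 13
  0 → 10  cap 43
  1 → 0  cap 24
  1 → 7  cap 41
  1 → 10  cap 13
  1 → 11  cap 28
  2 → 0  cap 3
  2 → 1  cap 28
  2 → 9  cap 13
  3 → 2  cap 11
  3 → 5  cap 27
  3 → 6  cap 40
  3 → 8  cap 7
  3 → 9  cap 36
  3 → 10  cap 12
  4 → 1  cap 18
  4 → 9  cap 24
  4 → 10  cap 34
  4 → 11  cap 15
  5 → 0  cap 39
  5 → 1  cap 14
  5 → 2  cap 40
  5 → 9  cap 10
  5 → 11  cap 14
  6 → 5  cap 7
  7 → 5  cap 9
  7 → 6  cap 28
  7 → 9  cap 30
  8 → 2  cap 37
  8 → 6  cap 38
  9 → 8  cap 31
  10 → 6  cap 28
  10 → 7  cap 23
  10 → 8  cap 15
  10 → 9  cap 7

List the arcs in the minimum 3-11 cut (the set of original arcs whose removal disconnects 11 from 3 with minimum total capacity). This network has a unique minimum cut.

Min-cut arcs: {(0,4), (1,11), (5,11)} (total capacity 55)

augment #1: 3→5→11 push 14
augment #2: 3→2→1→11 push 11
augment #3: 3→5→1→11 push 13
augment #4: 3→6→5→1→11 push 1
augment #5: 3→8→2→1→11 push 3
augment #6: 3→6→5→0→4→11 push 6
augment #7: 3→8→2→0→4→11 push 3
augment #8: 3→8→2→1→0→4→11 push 1
augment #9: 3→10→7→5→0→4→11 push 3
max flow = 55; residual-reachable set from 3 gives S-side
cut edges (S→T): {(0,4), (1,11), (5,11)} total cap 55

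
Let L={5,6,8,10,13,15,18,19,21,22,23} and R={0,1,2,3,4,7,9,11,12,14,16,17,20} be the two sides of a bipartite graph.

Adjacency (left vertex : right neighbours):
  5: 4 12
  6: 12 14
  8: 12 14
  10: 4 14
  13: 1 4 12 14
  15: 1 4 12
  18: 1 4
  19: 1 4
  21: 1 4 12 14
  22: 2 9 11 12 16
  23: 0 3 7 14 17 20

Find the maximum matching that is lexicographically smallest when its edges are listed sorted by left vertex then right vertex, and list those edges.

|M| = 6 (so the lex-smallest maximum matching has 6 edges)
process left vertices in ascending order; for each, take the smallest-labelled available neighbour that still permits 6 edges overall, or leave it unmatched if none does
lex-smallest matching: {5-4, 6-12, 8-14, 13-1, 22-2, 23-0}

Lex-smallest maximum matching: {(5,4), (6,12), (8,14), (13,1), (22,2), (23,0)}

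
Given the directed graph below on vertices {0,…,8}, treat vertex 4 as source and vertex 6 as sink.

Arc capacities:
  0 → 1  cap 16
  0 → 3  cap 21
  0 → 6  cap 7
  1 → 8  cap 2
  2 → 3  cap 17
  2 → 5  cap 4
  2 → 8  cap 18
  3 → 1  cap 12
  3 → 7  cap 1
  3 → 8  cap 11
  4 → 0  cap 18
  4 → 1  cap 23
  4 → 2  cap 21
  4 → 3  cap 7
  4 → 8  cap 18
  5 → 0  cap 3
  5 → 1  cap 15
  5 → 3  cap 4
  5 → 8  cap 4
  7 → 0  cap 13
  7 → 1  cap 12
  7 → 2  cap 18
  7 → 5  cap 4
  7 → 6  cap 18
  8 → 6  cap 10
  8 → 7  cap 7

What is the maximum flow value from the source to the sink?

Maximum flow value: 25

augment #1: 4→0→6 bottleneck 7, total now 7
augment #2: 4→8→6 bottleneck 10, total now 17
augment #3: 4→3→7→6 bottleneck 1, total now 18
augment #4: 4→8→7→6 bottleneck 7, total now 25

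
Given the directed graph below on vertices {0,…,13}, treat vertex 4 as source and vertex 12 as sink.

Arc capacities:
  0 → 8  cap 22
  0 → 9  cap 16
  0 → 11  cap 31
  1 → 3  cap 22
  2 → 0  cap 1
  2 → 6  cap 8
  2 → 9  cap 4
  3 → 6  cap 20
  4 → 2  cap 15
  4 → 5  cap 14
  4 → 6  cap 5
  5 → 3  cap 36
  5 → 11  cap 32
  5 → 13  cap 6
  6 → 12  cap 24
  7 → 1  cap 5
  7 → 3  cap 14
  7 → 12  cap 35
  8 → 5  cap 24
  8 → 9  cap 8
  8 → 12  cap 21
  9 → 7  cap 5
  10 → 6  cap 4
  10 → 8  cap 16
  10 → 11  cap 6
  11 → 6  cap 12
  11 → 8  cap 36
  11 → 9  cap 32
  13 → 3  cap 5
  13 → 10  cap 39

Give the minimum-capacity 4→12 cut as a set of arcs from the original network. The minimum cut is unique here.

Min-cut arcs: {(2,0), (2,6), (2,9), (4,5), (4,6)} (total capacity 32)

augment #1: 4→6→12 push 5
augment #2: 4→2→6→12 push 8
augment #3: 4→2→0→8→12 push 1
augment #4: 4→2→9→7→12 push 4
augment #5: 4→5→3→6→12 push 11
augment #6: 4→5→11→8→12 push 3
max flow = 32; residual-reachable set from 4 gives S-side
cut edges (S→T): {(2,0), (2,6), (2,9), (4,5), (4,6)} total cap 32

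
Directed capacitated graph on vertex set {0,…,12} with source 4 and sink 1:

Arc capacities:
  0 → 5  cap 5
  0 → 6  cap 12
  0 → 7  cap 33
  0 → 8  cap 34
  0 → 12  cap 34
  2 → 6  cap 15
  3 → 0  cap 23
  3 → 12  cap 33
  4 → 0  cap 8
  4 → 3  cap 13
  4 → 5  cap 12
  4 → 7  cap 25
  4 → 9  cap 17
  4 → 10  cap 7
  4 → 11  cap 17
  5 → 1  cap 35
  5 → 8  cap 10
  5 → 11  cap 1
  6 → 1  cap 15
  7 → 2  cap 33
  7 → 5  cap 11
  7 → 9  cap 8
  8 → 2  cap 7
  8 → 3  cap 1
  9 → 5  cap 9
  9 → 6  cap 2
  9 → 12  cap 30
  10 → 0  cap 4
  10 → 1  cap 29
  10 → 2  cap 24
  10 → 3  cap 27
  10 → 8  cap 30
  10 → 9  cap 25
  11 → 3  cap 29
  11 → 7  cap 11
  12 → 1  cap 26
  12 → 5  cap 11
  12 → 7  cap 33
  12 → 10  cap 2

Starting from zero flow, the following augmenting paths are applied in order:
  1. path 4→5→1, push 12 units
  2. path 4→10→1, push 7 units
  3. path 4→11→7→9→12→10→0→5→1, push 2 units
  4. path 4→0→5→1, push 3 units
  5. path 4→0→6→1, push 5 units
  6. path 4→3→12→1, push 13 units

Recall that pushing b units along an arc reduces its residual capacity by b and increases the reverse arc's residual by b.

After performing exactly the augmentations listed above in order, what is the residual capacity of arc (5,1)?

after path 1 (4→5→1, push 12): res(5,1)=23
after path 2 (4→10→1, push 7): res(5,1)=23
after path 3 (4→11→7→9→12→10→0→5→1, push 2): res(5,1)=21
after path 4 (4→0→5→1, push 3): res(5,1)=18
after path 5 (4→0→6→1, push 5): res(5,1)=18
after path 6 (4→3→12→1, push 13): res(5,1)=18

Residual capacity of (5,1): 18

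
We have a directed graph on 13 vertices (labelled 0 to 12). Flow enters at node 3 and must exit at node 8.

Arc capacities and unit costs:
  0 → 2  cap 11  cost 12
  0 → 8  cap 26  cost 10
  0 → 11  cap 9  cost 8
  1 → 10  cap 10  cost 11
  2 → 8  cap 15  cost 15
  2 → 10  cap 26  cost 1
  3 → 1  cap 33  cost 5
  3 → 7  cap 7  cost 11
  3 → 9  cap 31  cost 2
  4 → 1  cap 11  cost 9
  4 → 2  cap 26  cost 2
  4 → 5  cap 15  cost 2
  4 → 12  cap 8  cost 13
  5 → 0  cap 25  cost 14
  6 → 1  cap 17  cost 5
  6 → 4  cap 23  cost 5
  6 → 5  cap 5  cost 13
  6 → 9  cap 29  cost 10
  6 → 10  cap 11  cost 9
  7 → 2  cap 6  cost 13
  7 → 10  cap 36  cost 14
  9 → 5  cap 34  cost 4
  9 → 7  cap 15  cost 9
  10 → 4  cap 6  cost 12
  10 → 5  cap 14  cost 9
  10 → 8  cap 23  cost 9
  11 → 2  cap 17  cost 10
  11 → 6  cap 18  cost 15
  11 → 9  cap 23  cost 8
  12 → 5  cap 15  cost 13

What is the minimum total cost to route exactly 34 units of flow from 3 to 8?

shortest-cost path #1: 3→1→10→8 push 10 @ unit cost 25 (adds 250)
shortest-cost path #2: 3→9→5→0→8 push 24 @ unit cost 30 (adds 720)
total cost = 970

Minimum cost for 34 units: 970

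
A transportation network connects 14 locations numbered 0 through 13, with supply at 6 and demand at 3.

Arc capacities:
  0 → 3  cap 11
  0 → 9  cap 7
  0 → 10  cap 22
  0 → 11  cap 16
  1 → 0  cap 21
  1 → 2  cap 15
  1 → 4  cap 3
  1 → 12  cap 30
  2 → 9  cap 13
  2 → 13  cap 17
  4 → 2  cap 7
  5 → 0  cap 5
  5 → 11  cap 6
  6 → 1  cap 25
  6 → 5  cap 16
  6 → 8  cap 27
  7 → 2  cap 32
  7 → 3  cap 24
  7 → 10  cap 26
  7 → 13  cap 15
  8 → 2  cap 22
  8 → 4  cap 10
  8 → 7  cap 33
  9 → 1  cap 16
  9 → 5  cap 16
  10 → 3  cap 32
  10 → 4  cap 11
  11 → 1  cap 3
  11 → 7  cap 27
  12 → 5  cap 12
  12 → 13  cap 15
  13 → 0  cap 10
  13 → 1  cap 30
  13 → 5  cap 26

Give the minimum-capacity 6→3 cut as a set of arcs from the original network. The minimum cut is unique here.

Min-cut arcs: {(5,0), (5,11), (6,1), (6,8)} (total capacity 63)

augment #1: 6→1→0→3 push 11
augment #2: 6→8→7→3 push 24
augment #3: 6→1→0→10→3 push 10
augment #4: 6→5→0→10→3 push 5
augment #5: 6→8→7→10→3 push 3
augment #6: 6→5→11→7→10→3 push 6
augment #7: 6→1→2→13→0→10→3 push 4
max flow = 63; residual-reachable set from 6 gives S-side
cut edges (S→T): {(5,0), (5,11), (6,1), (6,8)} total cap 63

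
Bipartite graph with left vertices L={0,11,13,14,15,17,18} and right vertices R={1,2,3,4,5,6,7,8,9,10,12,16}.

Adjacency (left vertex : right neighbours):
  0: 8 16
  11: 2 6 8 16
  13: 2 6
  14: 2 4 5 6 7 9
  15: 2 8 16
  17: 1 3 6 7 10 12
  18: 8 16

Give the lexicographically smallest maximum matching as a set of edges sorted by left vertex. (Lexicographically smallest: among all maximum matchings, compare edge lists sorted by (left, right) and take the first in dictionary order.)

|M| = 6 (so the lex-smallest maximum matching has 6 edges)
process left vertices in ascending order; for each, take the smallest-labelled available neighbour that still permits 6 edges overall, or leave it unmatched if none does
lex-smallest matching: {0-8, 11-2, 13-6, 14-4, 15-16, 17-1}

Lex-smallest maximum matching: {(0,8), (11,2), (13,6), (14,4), (15,16), (17,1)}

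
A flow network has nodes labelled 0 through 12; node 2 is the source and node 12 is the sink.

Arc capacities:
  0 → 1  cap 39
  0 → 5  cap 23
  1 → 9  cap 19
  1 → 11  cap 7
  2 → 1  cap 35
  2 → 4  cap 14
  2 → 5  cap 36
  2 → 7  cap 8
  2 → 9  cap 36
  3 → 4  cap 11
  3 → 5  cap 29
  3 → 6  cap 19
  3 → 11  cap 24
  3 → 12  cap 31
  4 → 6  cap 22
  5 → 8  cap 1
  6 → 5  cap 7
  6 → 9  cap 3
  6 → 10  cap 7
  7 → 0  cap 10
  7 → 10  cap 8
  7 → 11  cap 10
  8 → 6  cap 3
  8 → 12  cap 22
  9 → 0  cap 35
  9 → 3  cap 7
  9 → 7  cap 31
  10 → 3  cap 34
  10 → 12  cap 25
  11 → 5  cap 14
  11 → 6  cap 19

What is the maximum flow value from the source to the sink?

Maximum flow value: 23

augment #1: 2→5→8→12 bottleneck 1, total now 1
augment #2: 2→7→10→12 bottleneck 8, total now 9
augment #3: 2→9→3→12 bottleneck 7, total now 16
augment #4: 2→4→6→10→12 bottleneck 7, total now 23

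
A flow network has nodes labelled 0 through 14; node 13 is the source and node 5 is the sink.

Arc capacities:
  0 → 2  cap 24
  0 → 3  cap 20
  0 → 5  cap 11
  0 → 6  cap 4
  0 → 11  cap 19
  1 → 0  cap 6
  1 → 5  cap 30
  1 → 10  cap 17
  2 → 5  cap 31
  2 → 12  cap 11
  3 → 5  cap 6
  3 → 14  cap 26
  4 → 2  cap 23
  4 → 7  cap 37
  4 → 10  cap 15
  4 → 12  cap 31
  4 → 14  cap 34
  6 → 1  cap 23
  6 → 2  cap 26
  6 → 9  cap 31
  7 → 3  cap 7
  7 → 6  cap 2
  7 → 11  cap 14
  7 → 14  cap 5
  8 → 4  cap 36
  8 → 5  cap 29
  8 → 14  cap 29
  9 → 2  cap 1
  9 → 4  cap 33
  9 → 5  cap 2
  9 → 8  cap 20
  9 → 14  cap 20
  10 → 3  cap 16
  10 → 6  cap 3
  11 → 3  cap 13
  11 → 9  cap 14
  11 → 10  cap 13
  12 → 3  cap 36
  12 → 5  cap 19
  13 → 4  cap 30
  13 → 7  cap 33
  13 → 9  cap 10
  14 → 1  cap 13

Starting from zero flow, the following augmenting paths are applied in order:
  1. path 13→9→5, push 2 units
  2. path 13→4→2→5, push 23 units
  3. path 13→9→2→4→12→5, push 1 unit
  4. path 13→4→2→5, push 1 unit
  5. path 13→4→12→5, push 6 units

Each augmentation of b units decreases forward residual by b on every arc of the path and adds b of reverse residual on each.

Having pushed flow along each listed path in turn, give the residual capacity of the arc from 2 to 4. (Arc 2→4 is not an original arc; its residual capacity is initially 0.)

Residual capacity of (2,4): 23

after path 1 (13→9→5, push 2): res(2,4)=0
after path 2 (13→4→2→5, push 23): res(2,4)=23
after path 3 (13→9→2→4→12→5, push 1): res(2,4)=22
after path 4 (13→4→2→5, push 1): res(2,4)=23
after path 5 (13→4→12→5, push 6): res(2,4)=23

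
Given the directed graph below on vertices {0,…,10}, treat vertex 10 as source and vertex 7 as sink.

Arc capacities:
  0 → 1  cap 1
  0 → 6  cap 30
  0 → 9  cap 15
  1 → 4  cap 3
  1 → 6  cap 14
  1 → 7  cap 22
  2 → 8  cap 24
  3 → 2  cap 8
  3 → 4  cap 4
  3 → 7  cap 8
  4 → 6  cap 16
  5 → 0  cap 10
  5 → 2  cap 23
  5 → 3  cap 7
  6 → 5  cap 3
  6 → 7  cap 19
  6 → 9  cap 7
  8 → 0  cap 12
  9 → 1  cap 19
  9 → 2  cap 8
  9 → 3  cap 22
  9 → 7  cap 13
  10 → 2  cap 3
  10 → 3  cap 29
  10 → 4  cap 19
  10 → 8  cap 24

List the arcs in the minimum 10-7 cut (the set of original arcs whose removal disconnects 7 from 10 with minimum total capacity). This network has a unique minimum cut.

Min-cut arcs: {(3,7), (4,6), (8,0)} (total capacity 36)

augment #1: 10→3→7 push 8
augment #2: 10→4→6→7 push 16
augment #3: 10→8→0→1→7 push 1
augment #4: 10→8→0→6→7 push 3
augment #5: 10→8→0→9→7 push 8
max flow = 36; residual-reachable set from 10 gives S-side
cut edges (S→T): {(3,7), (4,6), (8,0)} total cap 36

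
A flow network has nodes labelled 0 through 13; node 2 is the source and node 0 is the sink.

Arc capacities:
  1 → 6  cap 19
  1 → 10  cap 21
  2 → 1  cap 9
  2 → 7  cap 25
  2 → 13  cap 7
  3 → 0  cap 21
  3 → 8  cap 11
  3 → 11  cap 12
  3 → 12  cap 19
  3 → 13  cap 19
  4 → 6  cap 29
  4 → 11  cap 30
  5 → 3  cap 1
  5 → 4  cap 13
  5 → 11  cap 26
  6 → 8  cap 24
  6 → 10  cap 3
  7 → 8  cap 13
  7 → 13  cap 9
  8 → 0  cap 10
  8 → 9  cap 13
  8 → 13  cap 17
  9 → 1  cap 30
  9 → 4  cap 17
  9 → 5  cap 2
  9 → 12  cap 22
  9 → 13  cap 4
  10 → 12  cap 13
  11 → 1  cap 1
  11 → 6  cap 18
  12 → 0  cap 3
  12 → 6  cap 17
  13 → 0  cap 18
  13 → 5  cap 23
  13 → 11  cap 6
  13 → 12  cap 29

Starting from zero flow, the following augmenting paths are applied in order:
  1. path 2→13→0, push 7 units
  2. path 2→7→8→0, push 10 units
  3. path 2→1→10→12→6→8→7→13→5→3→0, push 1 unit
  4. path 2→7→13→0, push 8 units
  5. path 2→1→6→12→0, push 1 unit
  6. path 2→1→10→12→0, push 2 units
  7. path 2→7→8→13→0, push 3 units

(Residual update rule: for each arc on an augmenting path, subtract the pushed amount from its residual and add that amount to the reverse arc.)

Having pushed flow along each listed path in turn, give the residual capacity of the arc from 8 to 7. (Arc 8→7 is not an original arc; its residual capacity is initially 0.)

after path 1 (2→13→0, push 7): res(8,7)=0
after path 2 (2→7→8→0, push 10): res(8,7)=10
after path 3 (2→1→10→12→6→8→7→13→5→3→0, push 1): res(8,7)=9
after path 4 (2→7→13→0, push 8): res(8,7)=9
after path 5 (2→1→6→12→0, push 1): res(8,7)=9
after path 6 (2→1→10→12→0, push 2): res(8,7)=9
after path 7 (2→7→8→13→0, push 3): res(8,7)=12

Residual capacity of (8,7): 12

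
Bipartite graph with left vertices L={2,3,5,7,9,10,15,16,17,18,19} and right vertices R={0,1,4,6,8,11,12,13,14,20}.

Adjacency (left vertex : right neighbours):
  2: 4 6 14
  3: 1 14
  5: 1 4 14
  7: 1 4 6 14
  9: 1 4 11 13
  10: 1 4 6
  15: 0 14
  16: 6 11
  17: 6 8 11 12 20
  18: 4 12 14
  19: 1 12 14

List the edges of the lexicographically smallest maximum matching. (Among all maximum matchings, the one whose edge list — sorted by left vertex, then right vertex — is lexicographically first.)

Lex-smallest maximum matching: {(2,4), (3,1), (5,14), (7,6), (9,13), (15,0), (16,11), (17,8), (18,12)}

|M| = 9 (so the lex-smallest maximum matching has 9 edges)
process left vertices in ascending order; for each, take the smallest-labelled available neighbour that still permits 9 edges overall, or leave it unmatched if none does
lex-smallest matching: {2-4, 3-1, 5-14, 7-6, 9-13, 15-0, 16-11, 17-8, 18-12}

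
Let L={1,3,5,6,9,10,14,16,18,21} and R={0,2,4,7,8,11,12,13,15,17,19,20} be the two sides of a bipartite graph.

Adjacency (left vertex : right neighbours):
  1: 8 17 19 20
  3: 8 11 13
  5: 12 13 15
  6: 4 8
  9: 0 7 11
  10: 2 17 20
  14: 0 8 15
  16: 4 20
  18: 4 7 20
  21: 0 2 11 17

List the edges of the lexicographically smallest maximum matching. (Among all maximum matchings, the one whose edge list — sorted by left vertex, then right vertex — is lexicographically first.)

|M| = 10 (so the lex-smallest maximum matching has 10 edges)
process left vertices in ascending order; for each, take the smallest-labelled available neighbour that still permits 10 edges overall, or leave it unmatched if none does
lex-smallest matching: {1-8, 3-11, 5-12, 6-4, 9-0, 10-2, 14-15, 16-20, 18-7, 21-17}

Lex-smallest maximum matching: {(1,8), (3,11), (5,12), (6,4), (9,0), (10,2), (14,15), (16,20), (18,7), (21,17)}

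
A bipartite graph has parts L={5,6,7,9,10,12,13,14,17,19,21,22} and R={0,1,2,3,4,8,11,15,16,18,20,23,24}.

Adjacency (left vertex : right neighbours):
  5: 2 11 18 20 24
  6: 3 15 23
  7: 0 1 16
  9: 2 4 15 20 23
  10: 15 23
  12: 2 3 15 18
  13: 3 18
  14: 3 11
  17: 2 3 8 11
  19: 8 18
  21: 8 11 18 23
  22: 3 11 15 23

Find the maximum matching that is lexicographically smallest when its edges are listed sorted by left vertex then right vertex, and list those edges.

Lex-smallest maximum matching: {(5,20), (6,3), (7,0), (9,4), (10,15), (12,2), (13,18), (14,11), (17,8), (21,23)}

|M| = 10 (so the lex-smallest maximum matching has 10 edges)
process left vertices in ascending order; for each, take the smallest-labelled available neighbour that still permits 10 edges overall, or leave it unmatched if none does
lex-smallest matching: {5-20, 6-3, 7-0, 9-4, 10-15, 12-2, 13-18, 14-11, 17-8, 21-23}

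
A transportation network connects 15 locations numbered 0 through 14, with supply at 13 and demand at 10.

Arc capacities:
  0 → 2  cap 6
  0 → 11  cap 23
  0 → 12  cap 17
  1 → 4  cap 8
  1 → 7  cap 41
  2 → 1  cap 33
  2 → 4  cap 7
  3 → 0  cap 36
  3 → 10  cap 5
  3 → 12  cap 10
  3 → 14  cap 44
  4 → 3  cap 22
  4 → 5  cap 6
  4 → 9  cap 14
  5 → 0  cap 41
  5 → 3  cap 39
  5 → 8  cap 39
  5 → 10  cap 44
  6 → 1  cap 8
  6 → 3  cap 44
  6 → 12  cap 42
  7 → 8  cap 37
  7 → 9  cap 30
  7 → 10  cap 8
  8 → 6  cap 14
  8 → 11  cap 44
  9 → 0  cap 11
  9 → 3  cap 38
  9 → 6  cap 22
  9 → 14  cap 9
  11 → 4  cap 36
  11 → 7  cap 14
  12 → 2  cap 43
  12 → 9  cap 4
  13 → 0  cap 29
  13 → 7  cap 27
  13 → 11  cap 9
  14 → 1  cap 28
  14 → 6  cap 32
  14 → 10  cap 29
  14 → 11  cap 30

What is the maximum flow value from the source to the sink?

Maximum flow value: 48

augment #1: 13→7→10 bottleneck 8, total now 8
augment #2: 13→7→9→3→10 bottleneck 5, total now 13
augment #3: 13→7→9→14→10 bottleneck 9, total now 22
augment #4: 13→11→4→5→10 bottleneck 6, total now 28
augment #5: 13→7→9→3→14→10 bottleneck 5, total now 33
augment #6: 13→11→4→3→14→10 bottleneck 3, total now 36
augment #7: 13→0→2→4→3→14→10 bottleneck 6, total now 42
augment #8: 13→0→11→4→3→14→10 bottleneck 6, total now 48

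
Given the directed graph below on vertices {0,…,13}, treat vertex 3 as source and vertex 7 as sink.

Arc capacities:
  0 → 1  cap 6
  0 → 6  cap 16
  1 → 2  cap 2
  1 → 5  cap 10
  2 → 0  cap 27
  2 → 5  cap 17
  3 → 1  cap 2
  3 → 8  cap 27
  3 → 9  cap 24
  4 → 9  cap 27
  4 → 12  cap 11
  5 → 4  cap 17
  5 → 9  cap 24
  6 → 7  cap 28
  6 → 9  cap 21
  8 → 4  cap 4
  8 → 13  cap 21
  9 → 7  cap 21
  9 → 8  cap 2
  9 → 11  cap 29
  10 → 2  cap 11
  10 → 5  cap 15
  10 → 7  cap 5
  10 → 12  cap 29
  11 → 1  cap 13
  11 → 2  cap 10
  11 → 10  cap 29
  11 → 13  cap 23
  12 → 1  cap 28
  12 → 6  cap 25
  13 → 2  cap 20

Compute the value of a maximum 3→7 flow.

Maximum flow value: 50

augment #1: 3→9→7 bottleneck 21, total now 21
augment #2: 3→9→11→10→7 bottleneck 3, total now 24
augment #3: 3→1→2→0→6→7 bottleneck 2, total now 26
augment #4: 3→8→4→12→6→7 bottleneck 4, total now 30
augment #5: 3→8→13→2→0→6→7 bottleneck 14, total now 44
augment #6: 3→8→13→2→5→4→12→6→7 bottleneck 6, total now 50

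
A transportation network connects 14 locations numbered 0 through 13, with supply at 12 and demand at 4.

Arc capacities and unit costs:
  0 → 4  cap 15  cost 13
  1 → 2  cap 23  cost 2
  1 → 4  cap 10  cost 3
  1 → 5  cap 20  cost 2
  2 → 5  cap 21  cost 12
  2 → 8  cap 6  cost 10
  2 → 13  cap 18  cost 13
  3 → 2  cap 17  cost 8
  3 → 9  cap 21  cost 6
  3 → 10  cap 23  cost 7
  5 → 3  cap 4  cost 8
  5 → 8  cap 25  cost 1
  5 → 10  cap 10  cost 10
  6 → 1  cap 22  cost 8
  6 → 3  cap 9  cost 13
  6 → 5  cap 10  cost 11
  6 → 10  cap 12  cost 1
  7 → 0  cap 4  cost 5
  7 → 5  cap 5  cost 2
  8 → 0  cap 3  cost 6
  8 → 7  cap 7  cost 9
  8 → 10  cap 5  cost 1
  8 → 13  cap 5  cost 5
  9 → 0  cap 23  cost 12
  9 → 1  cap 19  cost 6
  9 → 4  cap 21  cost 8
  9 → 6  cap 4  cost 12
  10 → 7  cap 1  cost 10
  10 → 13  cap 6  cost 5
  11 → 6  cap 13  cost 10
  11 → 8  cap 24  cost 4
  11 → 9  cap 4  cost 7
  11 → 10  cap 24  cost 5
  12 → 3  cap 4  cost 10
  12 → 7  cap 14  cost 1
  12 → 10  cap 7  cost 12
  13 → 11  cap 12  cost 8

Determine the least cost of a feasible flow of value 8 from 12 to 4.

Minimum cost for 8 units: 169

shortest-cost path #1: 12→7→0→4 push 4 @ unit cost 19 (adds 76)
shortest-cost path #2: 12→7→5→8→0→4 push 3 @ unit cost 23 (adds 69)
shortest-cost path #3: 12→3→9→4 push 1 @ unit cost 24 (adds 24)
total cost = 169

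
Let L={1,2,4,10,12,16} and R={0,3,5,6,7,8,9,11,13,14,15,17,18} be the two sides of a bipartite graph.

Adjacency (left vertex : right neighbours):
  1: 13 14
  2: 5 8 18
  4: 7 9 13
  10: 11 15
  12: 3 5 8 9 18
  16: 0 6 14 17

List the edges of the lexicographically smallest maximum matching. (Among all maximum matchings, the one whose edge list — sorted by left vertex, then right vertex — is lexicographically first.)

Lex-smallest maximum matching: {(1,13), (2,5), (4,7), (10,11), (12,3), (16,0)}

|M| = 6 (so the lex-smallest maximum matching has 6 edges)
process left vertices in ascending order; for each, take the smallest-labelled available neighbour that still permits 6 edges overall, or leave it unmatched if none does
lex-smallest matching: {1-13, 2-5, 4-7, 10-11, 12-3, 16-0}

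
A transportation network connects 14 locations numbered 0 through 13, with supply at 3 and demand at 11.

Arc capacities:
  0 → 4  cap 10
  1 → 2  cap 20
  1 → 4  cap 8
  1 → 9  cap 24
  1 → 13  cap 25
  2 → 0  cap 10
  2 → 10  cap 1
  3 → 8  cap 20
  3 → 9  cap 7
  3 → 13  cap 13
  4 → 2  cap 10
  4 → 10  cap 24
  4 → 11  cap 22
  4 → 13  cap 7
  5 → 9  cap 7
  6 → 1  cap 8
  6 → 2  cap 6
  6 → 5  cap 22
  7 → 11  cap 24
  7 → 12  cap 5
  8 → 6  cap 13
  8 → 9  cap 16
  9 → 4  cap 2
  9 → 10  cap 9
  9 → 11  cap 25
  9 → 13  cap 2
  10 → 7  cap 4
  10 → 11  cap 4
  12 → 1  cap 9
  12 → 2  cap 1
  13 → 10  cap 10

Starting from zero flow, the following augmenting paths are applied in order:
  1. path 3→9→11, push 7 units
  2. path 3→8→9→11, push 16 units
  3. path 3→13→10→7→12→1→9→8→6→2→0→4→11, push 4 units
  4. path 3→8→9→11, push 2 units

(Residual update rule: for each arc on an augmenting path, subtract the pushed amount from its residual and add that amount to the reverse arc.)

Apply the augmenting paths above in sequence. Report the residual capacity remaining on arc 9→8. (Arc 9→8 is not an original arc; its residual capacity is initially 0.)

Residual capacity of (9,8): 14

after path 1 (3→9→11, push 7): res(9,8)=0
after path 2 (3→8→9→11, push 16): res(9,8)=16
after path 3 (3→13→10→7→12→1→9→8→6→2→0→4→11, push 4): res(9,8)=12
after path 4 (3→8→9→11, push 2): res(9,8)=14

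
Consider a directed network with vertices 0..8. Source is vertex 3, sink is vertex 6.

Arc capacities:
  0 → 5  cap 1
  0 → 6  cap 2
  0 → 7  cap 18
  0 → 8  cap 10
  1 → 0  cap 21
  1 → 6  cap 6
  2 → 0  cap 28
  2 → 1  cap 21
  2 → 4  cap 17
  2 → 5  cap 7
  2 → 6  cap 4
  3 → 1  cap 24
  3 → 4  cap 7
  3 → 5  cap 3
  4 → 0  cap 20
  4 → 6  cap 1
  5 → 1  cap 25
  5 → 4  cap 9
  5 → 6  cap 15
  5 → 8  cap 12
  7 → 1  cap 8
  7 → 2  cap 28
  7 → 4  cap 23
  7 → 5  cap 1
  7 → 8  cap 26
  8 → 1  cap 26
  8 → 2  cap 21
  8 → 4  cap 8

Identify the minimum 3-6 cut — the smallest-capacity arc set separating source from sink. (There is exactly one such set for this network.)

Min-cut arcs: {(0,5), (0,6), (1,6), (2,5), (2,6), (3,5), (4,6), (7,5)} (total capacity 25)

augment #1: 3→1→6 push 6
augment #2: 3→4→6 push 1
augment #3: 3→5→6 push 3
augment #4: 3→1→0→6 push 2
augment #5: 3→1→0→5→6 push 1
augment #6: 3→1→0→7→2→6 push 4
augment #7: 3→1→0→7→5→6 push 1
augment #8: 3→1→0→7→2→5→6 push 7
max flow = 25; residual-reachable set from 3 gives S-side
cut edges (S→T): {(0,5), (0,6), (1,6), (2,5), (2,6), (3,5), (4,6), (7,5)} total cap 25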